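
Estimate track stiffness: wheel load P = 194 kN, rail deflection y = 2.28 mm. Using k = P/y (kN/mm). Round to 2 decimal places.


Track stiffness k = P / y
k = 194 / 2.28
k = 85.09 kN/mm

85.09


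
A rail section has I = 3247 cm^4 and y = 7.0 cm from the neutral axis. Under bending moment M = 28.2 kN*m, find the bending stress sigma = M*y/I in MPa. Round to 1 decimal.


Convert units:
M = 28.2 kN*m = 28200000 N*mm
y = 7.0 cm = 70 mm
I = 3247 cm^4 = 32470000 mm^4
sigma = 28200000 * 70 / 32470000
sigma = 60.8 MPa

60.8


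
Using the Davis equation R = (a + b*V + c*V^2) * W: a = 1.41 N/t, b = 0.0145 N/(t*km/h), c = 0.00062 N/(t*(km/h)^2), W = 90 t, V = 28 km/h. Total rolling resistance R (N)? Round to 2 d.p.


b*V = 0.0145 * 28 = 0.406
c*V^2 = 0.00062 * 784 = 0.48608
R_per_t = 1.41 + 0.406 + 0.48608 = 2.30208 N/t
R_total = 2.30208 * 90 = 207.19 N

207.19


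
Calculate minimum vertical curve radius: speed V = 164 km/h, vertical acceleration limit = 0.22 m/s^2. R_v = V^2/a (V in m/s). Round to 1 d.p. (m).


Convert speed: V = 164 / 3.6 = 45.5556 m/s
V^2 = 2075.3086 m^2/s^2
R_v = 2075.3086 / 0.22
R_v = 9433.2 m

9433.2


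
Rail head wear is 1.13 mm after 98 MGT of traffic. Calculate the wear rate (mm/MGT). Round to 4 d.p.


Wear rate = total wear / cumulative tonnage
Rate = 1.13 / 98
Rate = 0.0115 mm/MGT

0.0115


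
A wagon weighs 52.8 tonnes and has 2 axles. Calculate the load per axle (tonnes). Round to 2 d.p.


Load per axle = total weight / number of axles
Load = 52.8 / 2
Load = 26.40 tonnes

26.40


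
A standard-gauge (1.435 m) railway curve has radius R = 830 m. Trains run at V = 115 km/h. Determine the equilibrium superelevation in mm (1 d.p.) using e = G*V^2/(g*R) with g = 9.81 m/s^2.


Convert speed: V = 115 / 3.6 = 31.9444 m/s
Apply formula: e = 1.435 * 31.9444^2 / (9.81 * 830)
e = 1.435 * 1020.4475 / 8142.3
e = 0.179844 m = 179.8 mm

179.8


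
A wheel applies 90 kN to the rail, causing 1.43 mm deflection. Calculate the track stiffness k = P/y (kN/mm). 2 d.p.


Track stiffness k = P / y
k = 90 / 1.43
k = 62.94 kN/mm

62.94


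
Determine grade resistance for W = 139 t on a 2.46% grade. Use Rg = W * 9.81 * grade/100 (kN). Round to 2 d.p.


Rg = W * 9.81 * grade / 100
Rg = 139 * 9.81 * 2.46 / 100
Rg = 1363.59 * 0.0246
Rg = 33.54 kN

33.54


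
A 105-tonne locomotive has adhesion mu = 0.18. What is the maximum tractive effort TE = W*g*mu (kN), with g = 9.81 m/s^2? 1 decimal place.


TE_max = W * g * mu
TE_max = 105 * 9.81 * 0.18
TE_max = 1030.05 * 0.18
TE_max = 185.4 kN

185.4


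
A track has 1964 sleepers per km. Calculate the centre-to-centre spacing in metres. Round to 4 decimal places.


Spacing = 1000 m / number of sleepers
Spacing = 1000 / 1964
Spacing = 0.5092 m

0.5092


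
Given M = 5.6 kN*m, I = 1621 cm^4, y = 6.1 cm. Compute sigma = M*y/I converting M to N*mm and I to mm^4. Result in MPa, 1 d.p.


Convert units:
M = 5.6 kN*m = 5600000 N*mm
y = 6.1 cm = 61 mm
I = 1621 cm^4 = 16210000 mm^4
sigma = 5600000 * 61 / 16210000
sigma = 21.1 MPa

21.1


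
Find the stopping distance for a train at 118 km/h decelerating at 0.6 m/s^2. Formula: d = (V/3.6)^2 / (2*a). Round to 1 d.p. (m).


Convert speed: V = 118 / 3.6 = 32.7778 m/s
V^2 = 1074.3827
d = 1074.3827 / (2 * 0.6)
d = 1074.3827 / 1.2
d = 895.3 m

895.3


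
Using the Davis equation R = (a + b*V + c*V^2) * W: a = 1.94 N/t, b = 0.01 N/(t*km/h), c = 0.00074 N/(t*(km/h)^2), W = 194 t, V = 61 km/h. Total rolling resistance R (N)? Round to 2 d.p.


b*V = 0.01 * 61 = 0.61
c*V^2 = 0.00074 * 3721 = 2.75354
R_per_t = 1.94 + 0.61 + 2.75354 = 5.30354 N/t
R_total = 5.30354 * 194 = 1028.89 N

1028.89


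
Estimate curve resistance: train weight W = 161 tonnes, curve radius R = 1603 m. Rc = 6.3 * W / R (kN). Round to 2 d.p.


Rc = 6.3 * W / R
Rc = 6.3 * 161 / 1603
Rc = 1014.3 / 1603
Rc = 0.63 kN

0.63


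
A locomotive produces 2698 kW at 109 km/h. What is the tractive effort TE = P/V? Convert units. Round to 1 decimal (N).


Convert: P = 2698 kW = 2698000 W
V = 109 / 3.6 = 30.2778 m/s
TE = 2698000 / 30.2778
TE = 89108.3 N

89108.3


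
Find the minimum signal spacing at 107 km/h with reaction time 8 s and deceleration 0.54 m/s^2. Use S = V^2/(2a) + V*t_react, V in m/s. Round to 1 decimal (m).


V = 107 / 3.6 = 29.7222 m/s
Braking distance = 29.7222^2 / (2*0.54) = 817.9727 m
Sighting distance = 29.7222 * 8 = 237.7778 m
S = 817.9727 + 237.7778 = 1055.8 m

1055.8


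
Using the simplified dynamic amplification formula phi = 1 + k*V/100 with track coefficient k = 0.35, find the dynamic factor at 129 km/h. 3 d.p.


phi = 1 + k * V / 100
phi = 1 + 0.35 * 129 / 100
phi = 1 + 0.4515
phi = 1.452

1.452


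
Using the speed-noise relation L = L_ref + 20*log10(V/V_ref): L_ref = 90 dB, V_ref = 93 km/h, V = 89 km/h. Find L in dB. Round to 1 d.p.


V/V_ref = 89 / 93 = 0.956989
log10(0.956989) = -0.019093
20 * -0.019093 = -0.3819
L = 90 + -0.3819 = 89.6 dB

89.6


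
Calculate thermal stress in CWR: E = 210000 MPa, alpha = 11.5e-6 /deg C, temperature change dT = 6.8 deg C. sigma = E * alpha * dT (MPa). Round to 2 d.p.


sigma = E * alpha * dT
sigma = 210000 * 11.5e-6 * 6.8
sigma = 2.415 * 6.8
sigma = 16.42 MPa

16.42


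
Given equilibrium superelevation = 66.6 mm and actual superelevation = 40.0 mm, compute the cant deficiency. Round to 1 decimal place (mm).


Cant deficiency = equilibrium cant - actual cant
CD = 66.6 - 40.0
CD = 26.6 mm

26.6


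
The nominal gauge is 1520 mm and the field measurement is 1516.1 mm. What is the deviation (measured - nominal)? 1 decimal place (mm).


Deviation = measured - nominal
Deviation = 1516.1 - 1520
Deviation = -3.9 mm

-3.9


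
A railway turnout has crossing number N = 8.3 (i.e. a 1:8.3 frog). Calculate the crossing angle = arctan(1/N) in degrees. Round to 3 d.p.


1/N = 1/8.3 = 0.120482
angle = arctan(0.120482) = 0.119904 rad
angle = 0.119904 * 180/pi = 6.870 degrees

6.870


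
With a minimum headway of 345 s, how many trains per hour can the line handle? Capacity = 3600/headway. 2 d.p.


Capacity = 3600 / headway
Capacity = 3600 / 345
Capacity = 10.43 trains/hour

10.43


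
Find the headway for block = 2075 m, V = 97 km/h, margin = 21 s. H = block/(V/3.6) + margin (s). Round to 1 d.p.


V = 97 / 3.6 = 26.9444 m/s
Block traversal time = 2075 / 26.9444 = 77.0103 s
Headway = 77.0103 + 21
Headway = 98.0 s

98.0


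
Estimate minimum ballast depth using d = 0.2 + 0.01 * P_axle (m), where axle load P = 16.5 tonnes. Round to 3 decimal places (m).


d = 0.2 + 0.01 * 16.5
d = 0.2 + 0.165
d = 0.365 m

0.365


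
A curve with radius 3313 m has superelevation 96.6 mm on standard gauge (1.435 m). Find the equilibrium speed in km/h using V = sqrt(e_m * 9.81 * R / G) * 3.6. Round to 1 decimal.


Convert cant: e = 96.6 mm = 0.0966 m
V_ms = sqrt(0.0966 * 9.81 * 3313 / 1.435)
V_ms = sqrt(2187.840556) = 46.7744 m/s
V = 46.7744 * 3.6 = 168.4 km/h

168.4


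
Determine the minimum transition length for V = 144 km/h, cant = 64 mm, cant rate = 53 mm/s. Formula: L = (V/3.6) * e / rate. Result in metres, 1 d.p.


Convert speed: V = 144 / 3.6 = 40.0 m/s
L = 40.0 * 64 / 53
L = 2560.0 / 53
L = 48.3 m

48.3


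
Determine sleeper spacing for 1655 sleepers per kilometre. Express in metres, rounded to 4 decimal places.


Spacing = 1000 m / number of sleepers
Spacing = 1000 / 1655
Spacing = 0.6042 m

0.6042


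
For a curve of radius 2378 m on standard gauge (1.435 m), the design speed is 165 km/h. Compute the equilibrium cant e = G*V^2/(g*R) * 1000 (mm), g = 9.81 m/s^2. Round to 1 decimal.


Convert speed: V = 165 / 3.6 = 45.8333 m/s
Apply formula: e = 1.435 * 45.8333^2 / (9.81 * 2378)
e = 1.435 * 2100.6944 / 23328.18
e = 0.129221 m = 129.2 mm

129.2


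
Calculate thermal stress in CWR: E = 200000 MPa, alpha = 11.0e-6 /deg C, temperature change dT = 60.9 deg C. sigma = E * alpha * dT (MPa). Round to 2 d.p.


sigma = E * alpha * dT
sigma = 200000 * 11.0e-6 * 60.9
sigma = 2.2 * 60.9
sigma = 133.98 MPa

133.98


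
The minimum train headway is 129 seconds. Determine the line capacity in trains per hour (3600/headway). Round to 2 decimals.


Capacity = 3600 / headway
Capacity = 3600 / 129
Capacity = 27.91 trains/hour

27.91


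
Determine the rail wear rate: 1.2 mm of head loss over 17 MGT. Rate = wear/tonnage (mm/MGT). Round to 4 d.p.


Wear rate = total wear / cumulative tonnage
Rate = 1.2 / 17
Rate = 0.0706 mm/MGT

0.0706


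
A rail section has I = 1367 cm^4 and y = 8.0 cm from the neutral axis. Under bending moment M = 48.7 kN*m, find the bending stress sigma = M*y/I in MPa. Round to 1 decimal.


Convert units:
M = 48.7 kN*m = 48700000 N*mm
y = 8.0 cm = 80 mm
I = 1367 cm^4 = 13670000 mm^4
sigma = 48700000 * 80 / 13670000
sigma = 285.0 MPa

285.0


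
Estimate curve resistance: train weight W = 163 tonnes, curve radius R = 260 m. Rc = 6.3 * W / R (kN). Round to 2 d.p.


Rc = 6.3 * W / R
Rc = 6.3 * 163 / 260
Rc = 1026.9 / 260
Rc = 3.95 kN

3.95


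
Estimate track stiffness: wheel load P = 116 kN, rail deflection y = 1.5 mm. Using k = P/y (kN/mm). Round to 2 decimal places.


Track stiffness k = P / y
k = 116 / 1.5
k = 77.33 kN/mm

77.33


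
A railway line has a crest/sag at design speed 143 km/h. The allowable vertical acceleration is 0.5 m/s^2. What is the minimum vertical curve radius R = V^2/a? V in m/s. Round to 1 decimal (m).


Convert speed: V = 143 / 3.6 = 39.7222 m/s
V^2 = 1577.8549 m^2/s^2
R_v = 1577.8549 / 0.5
R_v = 3155.7 m

3155.7


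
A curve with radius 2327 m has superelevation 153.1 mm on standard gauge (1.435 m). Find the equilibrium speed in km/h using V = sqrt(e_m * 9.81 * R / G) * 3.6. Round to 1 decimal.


Convert cant: e = 153.1 mm = 0.1531 m
V_ms = sqrt(0.1531 * 9.81 * 2327 / 1.435)
V_ms = sqrt(2435.503064) = 49.3508 m/s
V = 49.3508 * 3.6 = 177.7 km/h

177.7


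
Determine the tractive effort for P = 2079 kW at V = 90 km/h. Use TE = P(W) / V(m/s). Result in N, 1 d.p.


Convert: P = 2079 kW = 2079000 W
V = 90 / 3.6 = 25.0 m/s
TE = 2079000 / 25.0
TE = 83160.0 N

83160.0


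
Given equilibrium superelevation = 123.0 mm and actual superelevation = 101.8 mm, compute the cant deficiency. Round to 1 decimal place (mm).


Cant deficiency = equilibrium cant - actual cant
CD = 123.0 - 101.8
CD = 21.2 mm

21.2


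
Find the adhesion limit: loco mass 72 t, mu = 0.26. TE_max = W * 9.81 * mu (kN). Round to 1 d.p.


TE_max = W * g * mu
TE_max = 72 * 9.81 * 0.26
TE_max = 706.32 * 0.26
TE_max = 183.6 kN

183.6


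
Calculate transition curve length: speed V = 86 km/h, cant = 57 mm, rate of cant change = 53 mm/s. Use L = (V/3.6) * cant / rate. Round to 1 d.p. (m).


Convert speed: V = 86 / 3.6 = 23.8889 m/s
L = 23.8889 * 57 / 53
L = 1361.6667 / 53
L = 25.7 m

25.7


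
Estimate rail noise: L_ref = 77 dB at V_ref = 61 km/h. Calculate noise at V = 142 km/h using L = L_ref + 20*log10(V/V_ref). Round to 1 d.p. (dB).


V/V_ref = 142 / 61 = 2.327869
log10(2.327869) = 0.366959
20 * 0.366959 = 7.3392
L = 77 + 7.3392 = 84.3 dB

84.3


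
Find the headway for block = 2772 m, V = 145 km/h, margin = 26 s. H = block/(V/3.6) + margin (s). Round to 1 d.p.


V = 145 / 3.6 = 40.2778 m/s
Block traversal time = 2772 / 40.2778 = 68.8221 s
Headway = 68.8221 + 26
Headway = 94.8 s

94.8


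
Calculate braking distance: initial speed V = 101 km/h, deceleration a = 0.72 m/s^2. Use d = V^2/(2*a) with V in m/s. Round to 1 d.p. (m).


Convert speed: V = 101 / 3.6 = 28.0556 m/s
V^2 = 787.1142
d = 787.1142 / (2 * 0.72)
d = 787.1142 / 1.44
d = 546.6 m

546.6


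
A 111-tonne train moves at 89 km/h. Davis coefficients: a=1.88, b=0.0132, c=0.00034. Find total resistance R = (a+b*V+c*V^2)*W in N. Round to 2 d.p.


b*V = 0.0132 * 89 = 1.1748
c*V^2 = 0.00034 * 7921 = 2.69314
R_per_t = 1.88 + 1.1748 + 2.69314 = 5.74794 N/t
R_total = 5.74794 * 111 = 638.02 N

638.02


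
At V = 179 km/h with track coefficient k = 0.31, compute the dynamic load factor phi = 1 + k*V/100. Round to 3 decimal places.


phi = 1 + k * V / 100
phi = 1 + 0.31 * 179 / 100
phi = 1 + 0.5549
phi = 1.555

1.555


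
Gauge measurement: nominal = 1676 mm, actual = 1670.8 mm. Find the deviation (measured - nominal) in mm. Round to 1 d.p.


Deviation = measured - nominal
Deviation = 1670.8 - 1676
Deviation = -5.2 mm

-5.2


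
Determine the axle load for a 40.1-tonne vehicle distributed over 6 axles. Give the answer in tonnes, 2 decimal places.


Load per axle = total weight / number of axles
Load = 40.1 / 6
Load = 6.68 tonnes

6.68


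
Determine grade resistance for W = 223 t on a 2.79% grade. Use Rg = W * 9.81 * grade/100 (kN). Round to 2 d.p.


Rg = W * 9.81 * grade / 100
Rg = 223 * 9.81 * 2.79 / 100
Rg = 2187.63 * 0.0279
Rg = 61.03 kN

61.03


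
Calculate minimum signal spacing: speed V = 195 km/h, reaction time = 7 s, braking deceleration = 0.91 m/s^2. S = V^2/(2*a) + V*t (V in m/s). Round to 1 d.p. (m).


V = 195 / 3.6 = 54.1667 m/s
Braking distance = 54.1667^2 / (2*0.91) = 1612.1032 m
Sighting distance = 54.1667 * 7 = 379.1667 m
S = 1612.1032 + 379.1667 = 1991.3 m

1991.3


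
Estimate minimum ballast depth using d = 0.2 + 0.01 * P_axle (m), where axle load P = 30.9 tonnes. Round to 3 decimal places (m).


d = 0.2 + 0.01 * 30.9
d = 0.2 + 0.309
d = 0.509 m

0.509


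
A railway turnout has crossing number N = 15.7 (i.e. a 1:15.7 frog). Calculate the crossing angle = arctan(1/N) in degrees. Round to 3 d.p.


1/N = 1/15.7 = 0.063694
angle = arctan(0.063694) = 0.063608 rad
angle = 0.063608 * 180/pi = 3.644 degrees

3.644


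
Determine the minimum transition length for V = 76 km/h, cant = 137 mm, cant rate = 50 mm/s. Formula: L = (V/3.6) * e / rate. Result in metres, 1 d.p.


Convert speed: V = 76 / 3.6 = 21.1111 m/s
L = 21.1111 * 137 / 50
L = 2892.2222 / 50
L = 57.8 m

57.8


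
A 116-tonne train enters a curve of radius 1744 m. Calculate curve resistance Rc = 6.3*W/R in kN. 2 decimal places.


Rc = 6.3 * W / R
Rc = 6.3 * 116 / 1744
Rc = 730.8 / 1744
Rc = 0.42 kN

0.42


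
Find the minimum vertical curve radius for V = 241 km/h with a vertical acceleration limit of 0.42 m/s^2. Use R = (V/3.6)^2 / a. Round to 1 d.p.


Convert speed: V = 241 / 3.6 = 66.9444 m/s
V^2 = 4481.5586 m^2/s^2
R_v = 4481.5586 / 0.42
R_v = 10670.4 m

10670.4


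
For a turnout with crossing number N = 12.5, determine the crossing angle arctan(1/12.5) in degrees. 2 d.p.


1/N = 1/12.5 = 0.08
angle = arctan(0.08) = 0.07983 rad
angle = 0.07983 * 180/pi = 4.57 degrees

4.57


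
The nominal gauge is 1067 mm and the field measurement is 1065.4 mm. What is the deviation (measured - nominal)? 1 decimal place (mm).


Deviation = measured - nominal
Deviation = 1065.4 - 1067
Deviation = -1.6 mm

-1.6


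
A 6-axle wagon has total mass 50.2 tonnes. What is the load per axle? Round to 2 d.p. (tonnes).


Load per axle = total weight / number of axles
Load = 50.2 / 6
Load = 8.37 tonnes

8.37


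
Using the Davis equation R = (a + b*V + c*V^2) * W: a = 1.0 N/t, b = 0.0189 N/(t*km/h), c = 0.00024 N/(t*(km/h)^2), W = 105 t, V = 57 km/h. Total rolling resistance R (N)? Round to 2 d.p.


b*V = 0.0189 * 57 = 1.0773
c*V^2 = 0.00024 * 3249 = 0.77976
R_per_t = 1.0 + 1.0773 + 0.77976 = 2.85706 N/t
R_total = 2.85706 * 105 = 299.99 N

299.99


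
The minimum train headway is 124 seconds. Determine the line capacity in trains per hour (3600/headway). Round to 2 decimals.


Capacity = 3600 / headway
Capacity = 3600 / 124
Capacity = 29.03 trains/hour

29.03


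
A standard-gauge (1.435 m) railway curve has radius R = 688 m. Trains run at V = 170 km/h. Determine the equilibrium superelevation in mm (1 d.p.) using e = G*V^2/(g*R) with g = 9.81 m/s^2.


Convert speed: V = 170 / 3.6 = 47.2222 m/s
Apply formula: e = 1.435 * 47.2222^2 / (9.81 * 688)
e = 1.435 * 2229.9383 / 6749.28
e = 0.474119 m = 474.1 mm

474.1


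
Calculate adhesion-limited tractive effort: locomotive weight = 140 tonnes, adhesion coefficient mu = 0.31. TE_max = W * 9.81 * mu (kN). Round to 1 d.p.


TE_max = W * g * mu
TE_max = 140 * 9.81 * 0.31
TE_max = 1373.4 * 0.31
TE_max = 425.8 kN

425.8


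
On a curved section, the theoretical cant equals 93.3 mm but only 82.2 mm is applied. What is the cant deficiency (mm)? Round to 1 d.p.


Cant deficiency = equilibrium cant - actual cant
CD = 93.3 - 82.2
CD = 11.1 mm

11.1


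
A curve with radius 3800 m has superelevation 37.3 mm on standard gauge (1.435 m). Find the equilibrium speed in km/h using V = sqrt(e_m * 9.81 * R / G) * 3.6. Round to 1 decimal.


Convert cant: e = 37.3 mm = 0.0373 m
V_ms = sqrt(0.0373 * 9.81 * 3800 / 1.435)
V_ms = sqrt(968.968223) = 31.1283 m/s
V = 31.1283 * 3.6 = 112.1 km/h

112.1


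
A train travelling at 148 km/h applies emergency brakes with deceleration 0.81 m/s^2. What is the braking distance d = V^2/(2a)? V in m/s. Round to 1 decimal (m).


Convert speed: V = 148 / 3.6 = 41.1111 m/s
V^2 = 1690.1235
d = 1690.1235 / (2 * 0.81)
d = 1690.1235 / 1.62
d = 1043.3 m

1043.3


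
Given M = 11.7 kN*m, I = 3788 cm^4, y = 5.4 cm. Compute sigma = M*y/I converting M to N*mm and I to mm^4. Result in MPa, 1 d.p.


Convert units:
M = 11.7 kN*m = 11700000 N*mm
y = 5.4 cm = 54 mm
I = 3788 cm^4 = 37880000 mm^4
sigma = 11700000 * 54 / 37880000
sigma = 16.7 MPa

16.7


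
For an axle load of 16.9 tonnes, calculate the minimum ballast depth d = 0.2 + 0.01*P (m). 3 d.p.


d = 0.2 + 0.01 * 16.9
d = 0.2 + 0.169
d = 0.369 m

0.369


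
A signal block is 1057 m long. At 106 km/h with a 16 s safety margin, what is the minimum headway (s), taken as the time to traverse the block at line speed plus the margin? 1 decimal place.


V = 106 / 3.6 = 29.4444 m/s
Block traversal time = 1057 / 29.4444 = 35.8981 s
Headway = 35.8981 + 16
Headway = 51.9 s

51.9


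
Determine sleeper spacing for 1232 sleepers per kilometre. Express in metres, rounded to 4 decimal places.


Spacing = 1000 m / number of sleepers
Spacing = 1000 / 1232
Spacing = 0.8117 m

0.8117


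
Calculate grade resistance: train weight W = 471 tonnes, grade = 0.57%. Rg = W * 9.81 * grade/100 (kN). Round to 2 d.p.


Rg = W * 9.81 * grade / 100
Rg = 471 * 9.81 * 0.57 / 100
Rg = 4620.51 * 0.0057
Rg = 26.34 kN

26.34


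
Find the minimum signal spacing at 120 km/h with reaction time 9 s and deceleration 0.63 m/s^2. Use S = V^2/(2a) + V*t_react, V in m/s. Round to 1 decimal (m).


V = 120 / 3.6 = 33.3333 m/s
Braking distance = 33.3333^2 / (2*0.63) = 881.8342 m
Sighting distance = 33.3333 * 9 = 300.0 m
S = 881.8342 + 300.0 = 1181.8 m

1181.8


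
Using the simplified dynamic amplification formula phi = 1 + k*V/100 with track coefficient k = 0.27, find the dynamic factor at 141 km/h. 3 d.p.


phi = 1 + k * V / 100
phi = 1 + 0.27 * 141 / 100
phi = 1 + 0.3807
phi = 1.381

1.381


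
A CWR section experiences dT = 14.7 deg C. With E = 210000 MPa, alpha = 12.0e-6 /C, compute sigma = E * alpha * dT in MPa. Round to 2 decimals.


sigma = E * alpha * dT
sigma = 210000 * 12.0e-6 * 14.7
sigma = 2.52 * 14.7
sigma = 37.04 MPa

37.04


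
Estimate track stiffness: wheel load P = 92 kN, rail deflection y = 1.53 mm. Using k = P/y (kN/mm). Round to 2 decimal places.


Track stiffness k = P / y
k = 92 / 1.53
k = 60.13 kN/mm

60.13


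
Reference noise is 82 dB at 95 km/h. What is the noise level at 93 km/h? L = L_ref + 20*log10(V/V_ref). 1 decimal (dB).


V/V_ref = 93 / 95 = 0.978947
log10(0.978947) = -0.009241
20 * -0.009241 = -0.1848
L = 82 + -0.1848 = 81.8 dB

81.8


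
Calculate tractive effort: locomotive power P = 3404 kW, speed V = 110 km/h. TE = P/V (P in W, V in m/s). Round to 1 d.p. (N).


Convert: P = 3404 kW = 3404000 W
V = 110 / 3.6 = 30.5556 m/s
TE = 3404000 / 30.5556
TE = 111403.6 N

111403.6


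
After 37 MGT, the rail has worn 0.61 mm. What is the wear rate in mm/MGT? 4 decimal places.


Wear rate = total wear / cumulative tonnage
Rate = 0.61 / 37
Rate = 0.0165 mm/MGT

0.0165


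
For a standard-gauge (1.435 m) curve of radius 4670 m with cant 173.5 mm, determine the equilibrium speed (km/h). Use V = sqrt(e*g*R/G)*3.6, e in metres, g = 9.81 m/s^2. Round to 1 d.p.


Convert cant: e = 173.5 mm = 0.1735 m
V_ms = sqrt(0.1735 * 9.81 * 4670 / 1.435)
V_ms = sqrt(5539.026794) = 74.4246 m/s
V = 74.4246 * 3.6 = 267.9 km/h

267.9


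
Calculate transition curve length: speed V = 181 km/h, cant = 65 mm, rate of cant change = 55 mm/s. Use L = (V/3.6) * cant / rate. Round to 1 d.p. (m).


Convert speed: V = 181 / 3.6 = 50.2778 m/s
L = 50.2778 * 65 / 55
L = 3268.0556 / 55
L = 59.4 m

59.4


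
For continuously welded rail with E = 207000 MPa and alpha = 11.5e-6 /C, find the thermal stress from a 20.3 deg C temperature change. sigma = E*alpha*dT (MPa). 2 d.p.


sigma = E * alpha * dT
sigma = 207000 * 11.5e-6 * 20.3
sigma = 2.3805 * 20.3
sigma = 48.32 MPa

48.32


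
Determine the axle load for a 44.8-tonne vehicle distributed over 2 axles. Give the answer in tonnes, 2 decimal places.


Load per axle = total weight / number of axles
Load = 44.8 / 2
Load = 22.40 tonnes

22.40


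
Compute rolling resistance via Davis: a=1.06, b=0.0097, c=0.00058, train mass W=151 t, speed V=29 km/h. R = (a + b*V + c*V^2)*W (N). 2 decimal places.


b*V = 0.0097 * 29 = 0.2813
c*V^2 = 0.00058 * 841 = 0.48778
R_per_t = 1.06 + 0.2813 + 0.48778 = 1.82908 N/t
R_total = 1.82908 * 151 = 276.19 N

276.19


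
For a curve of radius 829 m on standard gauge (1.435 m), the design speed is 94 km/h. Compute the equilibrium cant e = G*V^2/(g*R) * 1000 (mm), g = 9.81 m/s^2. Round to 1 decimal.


Convert speed: V = 94 / 3.6 = 26.1111 m/s
Apply formula: e = 1.435 * 26.1111^2 / (9.81 * 829)
e = 1.435 * 681.7901 / 8132.49
e = 0.120304 m = 120.3 mm

120.3


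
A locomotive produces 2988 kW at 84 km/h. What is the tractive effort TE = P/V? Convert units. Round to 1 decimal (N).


Convert: P = 2988 kW = 2988000 W
V = 84 / 3.6 = 23.3333 m/s
TE = 2988000 / 23.3333
TE = 128057.1 N

128057.1


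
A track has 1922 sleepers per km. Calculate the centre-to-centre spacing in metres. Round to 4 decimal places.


Spacing = 1000 m / number of sleepers
Spacing = 1000 / 1922
Spacing = 0.5203 m

0.5203


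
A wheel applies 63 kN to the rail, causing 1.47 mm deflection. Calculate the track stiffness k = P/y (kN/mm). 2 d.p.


Track stiffness k = P / y
k = 63 / 1.47
k = 42.86 kN/mm

42.86


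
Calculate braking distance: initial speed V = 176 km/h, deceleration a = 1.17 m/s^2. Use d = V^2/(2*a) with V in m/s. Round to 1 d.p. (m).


Convert speed: V = 176 / 3.6 = 48.8889 m/s
V^2 = 2390.1235
d = 2390.1235 / (2 * 1.17)
d = 2390.1235 / 2.34
d = 1021.4 m

1021.4


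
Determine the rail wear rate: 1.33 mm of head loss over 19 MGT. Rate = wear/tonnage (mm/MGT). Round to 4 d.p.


Wear rate = total wear / cumulative tonnage
Rate = 1.33 / 19
Rate = 0.0700 mm/MGT

0.0700


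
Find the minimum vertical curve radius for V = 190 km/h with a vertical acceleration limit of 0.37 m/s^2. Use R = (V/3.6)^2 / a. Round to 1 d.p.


Convert speed: V = 190 / 3.6 = 52.7778 m/s
V^2 = 2785.4938 m^2/s^2
R_v = 2785.4938 / 0.37
R_v = 7528.4 m

7528.4


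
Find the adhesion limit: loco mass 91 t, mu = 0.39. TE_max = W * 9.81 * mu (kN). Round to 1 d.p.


TE_max = W * g * mu
TE_max = 91 * 9.81 * 0.39
TE_max = 892.71 * 0.39
TE_max = 348.2 kN

348.2


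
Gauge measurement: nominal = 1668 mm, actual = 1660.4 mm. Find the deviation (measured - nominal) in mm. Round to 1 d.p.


Deviation = measured - nominal
Deviation = 1660.4 - 1668
Deviation = -7.6 mm

-7.6


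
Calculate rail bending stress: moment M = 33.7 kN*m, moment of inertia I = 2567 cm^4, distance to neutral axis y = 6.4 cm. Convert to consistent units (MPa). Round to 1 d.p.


Convert units:
M = 33.7 kN*m = 33700000 N*mm
y = 6.4 cm = 64 mm
I = 2567 cm^4 = 25670000 mm^4
sigma = 33700000 * 64 / 25670000
sigma = 84.0 MPa

84.0


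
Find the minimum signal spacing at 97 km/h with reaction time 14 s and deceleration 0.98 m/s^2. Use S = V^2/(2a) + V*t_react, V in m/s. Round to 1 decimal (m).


V = 97 / 3.6 = 26.9444 m/s
Braking distance = 26.9444^2 / (2*0.98) = 370.4097 m
Sighting distance = 26.9444 * 14 = 377.2222 m
S = 370.4097 + 377.2222 = 747.6 m

747.6


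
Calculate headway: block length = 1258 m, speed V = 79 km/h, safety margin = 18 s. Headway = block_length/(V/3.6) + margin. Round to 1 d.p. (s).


V = 79 / 3.6 = 21.9444 m/s
Block traversal time = 1258 / 21.9444 = 57.3266 s
Headway = 57.3266 + 18
Headway = 75.3 s

75.3


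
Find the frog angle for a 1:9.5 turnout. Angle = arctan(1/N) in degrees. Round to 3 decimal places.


1/N = 1/9.5 = 0.105263
angle = arctan(0.105263) = 0.104877 rad
angle = 0.104877 * 180/pi = 6.009 degrees

6.009


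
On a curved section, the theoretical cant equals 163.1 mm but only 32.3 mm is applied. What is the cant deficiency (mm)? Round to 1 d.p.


Cant deficiency = equilibrium cant - actual cant
CD = 163.1 - 32.3
CD = 130.8 mm

130.8


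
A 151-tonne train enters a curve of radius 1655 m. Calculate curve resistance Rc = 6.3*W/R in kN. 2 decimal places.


Rc = 6.3 * W / R
Rc = 6.3 * 151 / 1655
Rc = 951.3 / 1655
Rc = 0.57 kN

0.57


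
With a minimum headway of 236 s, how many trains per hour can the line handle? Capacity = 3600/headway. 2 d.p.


Capacity = 3600 / headway
Capacity = 3600 / 236
Capacity = 15.25 trains/hour

15.25


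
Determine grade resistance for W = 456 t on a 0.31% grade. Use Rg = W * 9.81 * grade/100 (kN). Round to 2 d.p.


Rg = W * 9.81 * grade / 100
Rg = 456 * 9.81 * 0.31 / 100
Rg = 4473.36 * 0.0031
Rg = 13.87 kN

13.87


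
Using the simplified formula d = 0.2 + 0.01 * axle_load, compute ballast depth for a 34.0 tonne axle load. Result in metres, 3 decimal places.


d = 0.2 + 0.01 * 34.0
d = 0.2 + 0.34
d = 0.540 m

0.540


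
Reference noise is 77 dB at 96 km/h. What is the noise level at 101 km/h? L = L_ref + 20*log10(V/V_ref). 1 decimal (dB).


V/V_ref = 101 / 96 = 1.052083
log10(1.052083) = 0.02205
20 * 0.02205 = 0.441
L = 77 + 0.441 = 77.4 dB

77.4


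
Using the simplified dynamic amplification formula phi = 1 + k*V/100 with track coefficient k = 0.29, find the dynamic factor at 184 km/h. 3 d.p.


phi = 1 + k * V / 100
phi = 1 + 0.29 * 184 / 100
phi = 1 + 0.5336
phi = 1.534

1.534


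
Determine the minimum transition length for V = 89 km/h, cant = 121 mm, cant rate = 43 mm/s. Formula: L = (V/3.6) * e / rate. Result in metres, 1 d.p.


Convert speed: V = 89 / 3.6 = 24.7222 m/s
L = 24.7222 * 121 / 43
L = 2991.3889 / 43
L = 69.6 m

69.6


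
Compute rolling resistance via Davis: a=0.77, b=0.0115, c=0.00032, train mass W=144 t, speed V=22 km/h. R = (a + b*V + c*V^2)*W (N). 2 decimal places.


b*V = 0.0115 * 22 = 0.253
c*V^2 = 0.00032 * 484 = 0.15488
R_per_t = 0.77 + 0.253 + 0.15488 = 1.17788 N/t
R_total = 1.17788 * 144 = 169.61 N

169.61


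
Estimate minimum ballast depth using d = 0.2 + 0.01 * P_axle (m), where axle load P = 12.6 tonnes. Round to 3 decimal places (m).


d = 0.2 + 0.01 * 12.6
d = 0.2 + 0.126
d = 0.326 m

0.326


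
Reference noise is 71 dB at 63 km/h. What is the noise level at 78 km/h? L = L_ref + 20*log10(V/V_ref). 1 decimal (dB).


V/V_ref = 78 / 63 = 1.238095
log10(1.238095) = 0.092754
20 * 0.092754 = 1.8551
L = 71 + 1.8551 = 72.9 dB

72.9


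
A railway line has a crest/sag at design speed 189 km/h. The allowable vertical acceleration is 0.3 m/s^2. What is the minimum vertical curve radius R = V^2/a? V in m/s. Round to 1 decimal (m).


Convert speed: V = 189 / 3.6 = 52.5 m/s
V^2 = 2756.25 m^2/s^2
R_v = 2756.25 / 0.3
R_v = 9187.5 m

9187.5


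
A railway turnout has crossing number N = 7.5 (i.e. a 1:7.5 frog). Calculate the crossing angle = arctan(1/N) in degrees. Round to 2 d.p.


1/N = 1/7.5 = 0.133333
angle = arctan(0.133333) = 0.132552 rad
angle = 0.132552 * 180/pi = 7.59 degrees

7.59


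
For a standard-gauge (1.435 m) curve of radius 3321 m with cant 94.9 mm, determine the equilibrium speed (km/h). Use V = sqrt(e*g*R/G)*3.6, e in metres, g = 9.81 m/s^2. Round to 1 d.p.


Convert cant: e = 94.9 mm = 0.0949 m
V_ms = sqrt(0.0949 * 9.81 * 3321 / 1.435)
V_ms = sqrt(2154.528257) = 46.4169 m/s
V = 46.4169 * 3.6 = 167.1 km/h

167.1


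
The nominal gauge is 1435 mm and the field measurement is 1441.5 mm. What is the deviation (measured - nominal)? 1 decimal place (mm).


Deviation = measured - nominal
Deviation = 1441.5 - 1435
Deviation = 6.5 mm

6.5


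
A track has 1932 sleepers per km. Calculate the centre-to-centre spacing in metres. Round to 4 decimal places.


Spacing = 1000 m / number of sleepers
Spacing = 1000 / 1932
Spacing = 0.5176 m

0.5176


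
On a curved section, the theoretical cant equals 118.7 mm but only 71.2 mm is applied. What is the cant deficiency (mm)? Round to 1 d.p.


Cant deficiency = equilibrium cant - actual cant
CD = 118.7 - 71.2
CD = 47.5 mm

47.5


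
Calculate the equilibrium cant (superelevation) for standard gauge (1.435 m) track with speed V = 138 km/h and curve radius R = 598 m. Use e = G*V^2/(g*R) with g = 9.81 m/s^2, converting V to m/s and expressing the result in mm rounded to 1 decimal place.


Convert speed: V = 138 / 3.6 = 38.3333 m/s
Apply formula: e = 1.435 * 38.3333^2 / (9.81 * 598)
e = 1.435 * 1469.4444 / 5866.38
e = 0.359447 m = 359.4 mm

359.4


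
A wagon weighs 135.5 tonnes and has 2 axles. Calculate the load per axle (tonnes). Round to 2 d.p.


Load per axle = total weight / number of axles
Load = 135.5 / 2
Load = 67.75 tonnes

67.75


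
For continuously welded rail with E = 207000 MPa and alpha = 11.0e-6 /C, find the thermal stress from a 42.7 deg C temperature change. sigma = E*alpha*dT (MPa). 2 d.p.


sigma = E * alpha * dT
sigma = 207000 * 11.0e-6 * 42.7
sigma = 2.277 * 42.7
sigma = 97.23 MPa

97.23


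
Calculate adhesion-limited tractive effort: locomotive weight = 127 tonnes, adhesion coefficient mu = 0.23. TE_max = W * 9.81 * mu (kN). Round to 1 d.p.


TE_max = W * g * mu
TE_max = 127 * 9.81 * 0.23
TE_max = 1245.87 * 0.23
TE_max = 286.6 kN

286.6


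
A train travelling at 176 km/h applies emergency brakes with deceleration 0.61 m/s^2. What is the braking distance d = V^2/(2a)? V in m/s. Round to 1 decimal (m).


Convert speed: V = 176 / 3.6 = 48.8889 m/s
V^2 = 2390.1235
d = 2390.1235 / (2 * 0.61)
d = 2390.1235 / 1.22
d = 1959.1 m

1959.1


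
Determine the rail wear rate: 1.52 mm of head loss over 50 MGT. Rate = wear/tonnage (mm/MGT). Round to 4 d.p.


Wear rate = total wear / cumulative tonnage
Rate = 1.52 / 50
Rate = 0.0304 mm/MGT

0.0304


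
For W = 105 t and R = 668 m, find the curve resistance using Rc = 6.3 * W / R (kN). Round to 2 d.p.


Rc = 6.3 * W / R
Rc = 6.3 * 105 / 668
Rc = 661.5 / 668
Rc = 0.99 kN

0.99


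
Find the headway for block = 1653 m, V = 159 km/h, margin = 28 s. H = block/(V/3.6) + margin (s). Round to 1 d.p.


V = 159 / 3.6 = 44.1667 m/s
Block traversal time = 1653 / 44.1667 = 37.4264 s
Headway = 37.4264 + 28
Headway = 65.4 s

65.4


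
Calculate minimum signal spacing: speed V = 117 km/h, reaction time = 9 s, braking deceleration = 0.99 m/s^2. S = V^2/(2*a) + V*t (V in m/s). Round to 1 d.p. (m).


V = 117 / 3.6 = 32.5 m/s
Braking distance = 32.5^2 / (2*0.99) = 533.4596 m
Sighting distance = 32.5 * 9 = 292.5 m
S = 533.4596 + 292.5 = 826.0 m

826.0


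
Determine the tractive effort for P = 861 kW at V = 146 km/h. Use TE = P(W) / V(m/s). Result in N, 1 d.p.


Convert: P = 861 kW = 861000 W
V = 146 / 3.6 = 40.5556 m/s
TE = 861000 / 40.5556
TE = 21230.1 N

21230.1


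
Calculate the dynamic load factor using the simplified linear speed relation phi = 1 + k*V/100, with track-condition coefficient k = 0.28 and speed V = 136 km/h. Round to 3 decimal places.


phi = 1 + k * V / 100
phi = 1 + 0.28 * 136 / 100
phi = 1 + 0.3808
phi = 1.381

1.381


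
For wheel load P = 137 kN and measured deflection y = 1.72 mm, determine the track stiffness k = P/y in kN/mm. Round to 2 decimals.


Track stiffness k = P / y
k = 137 / 1.72
k = 79.65 kN/mm

79.65


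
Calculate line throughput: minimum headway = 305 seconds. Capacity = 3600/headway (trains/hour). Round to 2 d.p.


Capacity = 3600 / headway
Capacity = 3600 / 305
Capacity = 11.80 trains/hour

11.80


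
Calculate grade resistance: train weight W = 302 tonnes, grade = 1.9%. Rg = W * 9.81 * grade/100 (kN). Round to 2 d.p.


Rg = W * 9.81 * grade / 100
Rg = 302 * 9.81 * 1.9 / 100
Rg = 2962.62 * 0.019
Rg = 56.29 kN

56.29


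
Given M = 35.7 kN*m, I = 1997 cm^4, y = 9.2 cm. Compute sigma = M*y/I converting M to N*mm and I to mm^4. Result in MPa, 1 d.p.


Convert units:
M = 35.7 kN*m = 35700000 N*mm
y = 9.2 cm = 92 mm
I = 1997 cm^4 = 19970000 mm^4
sigma = 35700000 * 92 / 19970000
sigma = 164.5 MPa

164.5


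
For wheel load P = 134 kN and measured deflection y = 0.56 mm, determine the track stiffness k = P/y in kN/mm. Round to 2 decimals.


Track stiffness k = P / y
k = 134 / 0.56
k = 239.29 kN/mm

239.29


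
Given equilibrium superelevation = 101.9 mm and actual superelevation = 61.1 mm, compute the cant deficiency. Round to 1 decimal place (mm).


Cant deficiency = equilibrium cant - actual cant
CD = 101.9 - 61.1
CD = 40.8 mm

40.8


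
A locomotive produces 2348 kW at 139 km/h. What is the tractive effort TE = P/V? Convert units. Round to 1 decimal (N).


Convert: P = 2348 kW = 2348000 W
V = 139 / 3.6 = 38.6111 m/s
TE = 2348000 / 38.6111
TE = 60811.5 N

60811.5


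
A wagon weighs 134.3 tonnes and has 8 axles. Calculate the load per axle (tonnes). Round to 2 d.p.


Load per axle = total weight / number of axles
Load = 134.3 / 8
Load = 16.79 tonnes

16.79


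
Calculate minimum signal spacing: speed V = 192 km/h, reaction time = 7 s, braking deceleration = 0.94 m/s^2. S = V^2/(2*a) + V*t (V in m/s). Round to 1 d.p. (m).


V = 192 / 3.6 = 53.3333 m/s
Braking distance = 53.3333^2 / (2*0.94) = 1513.0024 m
Sighting distance = 53.3333 * 7 = 373.3333 m
S = 1513.0024 + 373.3333 = 1886.3 m

1886.3


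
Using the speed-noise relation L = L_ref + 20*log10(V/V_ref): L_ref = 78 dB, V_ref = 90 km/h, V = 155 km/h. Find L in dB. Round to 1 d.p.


V/V_ref = 155 / 90 = 1.722222
log10(1.722222) = 0.236089
20 * 0.236089 = 4.7218
L = 78 + 4.7218 = 82.7 dB

82.7


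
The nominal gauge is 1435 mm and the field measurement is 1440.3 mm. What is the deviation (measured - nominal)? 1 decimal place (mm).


Deviation = measured - nominal
Deviation = 1440.3 - 1435
Deviation = 5.3 mm

5.3


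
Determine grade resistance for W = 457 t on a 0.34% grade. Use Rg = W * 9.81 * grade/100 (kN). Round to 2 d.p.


Rg = W * 9.81 * grade / 100
Rg = 457 * 9.81 * 0.34 / 100
Rg = 4483.17 * 0.0034
Rg = 15.24 kN

15.24


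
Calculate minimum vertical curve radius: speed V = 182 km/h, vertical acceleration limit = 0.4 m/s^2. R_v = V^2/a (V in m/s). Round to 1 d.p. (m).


Convert speed: V = 182 / 3.6 = 50.5556 m/s
V^2 = 2555.8642 m^2/s^2
R_v = 2555.8642 / 0.4
R_v = 6389.7 m

6389.7


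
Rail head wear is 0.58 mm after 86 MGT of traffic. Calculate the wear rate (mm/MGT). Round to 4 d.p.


Wear rate = total wear / cumulative tonnage
Rate = 0.58 / 86
Rate = 0.0067 mm/MGT

0.0067


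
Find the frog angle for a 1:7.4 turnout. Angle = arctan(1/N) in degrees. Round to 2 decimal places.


1/N = 1/7.4 = 0.135135
angle = arctan(0.135135) = 0.134321 rad
angle = 0.134321 * 180/pi = 7.70 degrees

7.70


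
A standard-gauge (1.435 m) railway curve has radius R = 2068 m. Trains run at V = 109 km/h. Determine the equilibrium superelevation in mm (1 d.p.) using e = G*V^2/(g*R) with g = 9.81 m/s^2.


Convert speed: V = 109 / 3.6 = 30.2778 m/s
Apply formula: e = 1.435 * 30.2778^2 / (9.81 * 2068)
e = 1.435 * 916.7438 / 20287.08
e = 0.064846 m = 64.8 mm

64.8


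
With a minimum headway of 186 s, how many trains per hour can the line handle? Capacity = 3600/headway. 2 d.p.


Capacity = 3600 / headway
Capacity = 3600 / 186
Capacity = 19.35 trains/hour

19.35


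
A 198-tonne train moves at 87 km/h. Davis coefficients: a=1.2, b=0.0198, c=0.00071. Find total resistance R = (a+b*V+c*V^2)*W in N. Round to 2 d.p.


b*V = 0.0198 * 87 = 1.7226
c*V^2 = 0.00071 * 7569 = 5.37399
R_per_t = 1.2 + 1.7226 + 5.37399 = 8.29659 N/t
R_total = 8.29659 * 198 = 1642.72 N

1642.72


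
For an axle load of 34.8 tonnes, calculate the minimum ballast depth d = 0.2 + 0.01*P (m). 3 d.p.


d = 0.2 + 0.01 * 34.8
d = 0.2 + 0.348
d = 0.548 m

0.548


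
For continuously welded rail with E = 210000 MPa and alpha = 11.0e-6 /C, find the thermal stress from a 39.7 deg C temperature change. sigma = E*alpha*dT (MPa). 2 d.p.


sigma = E * alpha * dT
sigma = 210000 * 11.0e-6 * 39.7
sigma = 2.31 * 39.7
sigma = 91.71 MPa

91.71


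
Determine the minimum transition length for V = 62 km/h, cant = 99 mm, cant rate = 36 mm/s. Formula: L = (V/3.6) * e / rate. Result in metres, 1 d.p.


Convert speed: V = 62 / 3.6 = 17.2222 m/s
L = 17.2222 * 99 / 36
L = 1705.0 / 36
L = 47.4 m

47.4


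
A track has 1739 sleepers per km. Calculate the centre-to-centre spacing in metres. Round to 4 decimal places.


Spacing = 1000 m / number of sleepers
Spacing = 1000 / 1739
Spacing = 0.5750 m

0.5750


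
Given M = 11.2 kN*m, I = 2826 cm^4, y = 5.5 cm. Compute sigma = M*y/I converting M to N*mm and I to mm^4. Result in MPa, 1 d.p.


Convert units:
M = 11.2 kN*m = 11200000 N*mm
y = 5.5 cm = 55 mm
I = 2826 cm^4 = 28260000 mm^4
sigma = 11200000 * 55 / 28260000
sigma = 21.8 MPa

21.8


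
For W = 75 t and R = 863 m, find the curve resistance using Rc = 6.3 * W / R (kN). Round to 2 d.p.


Rc = 6.3 * W / R
Rc = 6.3 * 75 / 863
Rc = 472.5 / 863
Rc = 0.55 kN

0.55


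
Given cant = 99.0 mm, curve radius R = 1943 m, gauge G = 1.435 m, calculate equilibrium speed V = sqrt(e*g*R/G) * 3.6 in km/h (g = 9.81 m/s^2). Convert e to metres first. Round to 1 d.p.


Convert cant: e = 99.0 mm = 0.0990 m
V_ms = sqrt(0.0990 * 9.81 * 1943 / 1.435)
V_ms = sqrt(1314.998028) = 36.2629 m/s
V = 36.2629 * 3.6 = 130.5 km/h

130.5


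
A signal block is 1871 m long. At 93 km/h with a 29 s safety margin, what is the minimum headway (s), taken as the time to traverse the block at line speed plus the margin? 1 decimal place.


V = 93 / 3.6 = 25.8333 m/s
Block traversal time = 1871 / 25.8333 = 72.4258 s
Headway = 72.4258 + 29
Headway = 101.4 s

101.4


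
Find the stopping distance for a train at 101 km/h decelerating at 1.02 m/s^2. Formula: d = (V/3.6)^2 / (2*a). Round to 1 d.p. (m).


Convert speed: V = 101 / 3.6 = 28.0556 m/s
V^2 = 787.1142
d = 787.1142 / (2 * 1.02)
d = 787.1142 / 2.04
d = 385.8 m

385.8


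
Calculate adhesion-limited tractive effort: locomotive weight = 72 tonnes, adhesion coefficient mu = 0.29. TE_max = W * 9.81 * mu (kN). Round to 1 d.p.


TE_max = W * g * mu
TE_max = 72 * 9.81 * 0.29
TE_max = 706.32 * 0.29
TE_max = 204.8 kN

204.8


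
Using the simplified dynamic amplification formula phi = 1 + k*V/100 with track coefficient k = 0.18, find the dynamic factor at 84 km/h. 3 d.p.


phi = 1 + k * V / 100
phi = 1 + 0.18 * 84 / 100
phi = 1 + 0.1512
phi = 1.151

1.151


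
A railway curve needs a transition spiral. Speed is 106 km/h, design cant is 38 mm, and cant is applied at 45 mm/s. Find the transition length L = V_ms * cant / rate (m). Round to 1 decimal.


Convert speed: V = 106 / 3.6 = 29.4444 m/s
L = 29.4444 * 38 / 45
L = 1118.8889 / 45
L = 24.9 m

24.9


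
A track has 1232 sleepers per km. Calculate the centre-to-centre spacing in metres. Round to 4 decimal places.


Spacing = 1000 m / number of sleepers
Spacing = 1000 / 1232
Spacing = 0.8117 m

0.8117
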